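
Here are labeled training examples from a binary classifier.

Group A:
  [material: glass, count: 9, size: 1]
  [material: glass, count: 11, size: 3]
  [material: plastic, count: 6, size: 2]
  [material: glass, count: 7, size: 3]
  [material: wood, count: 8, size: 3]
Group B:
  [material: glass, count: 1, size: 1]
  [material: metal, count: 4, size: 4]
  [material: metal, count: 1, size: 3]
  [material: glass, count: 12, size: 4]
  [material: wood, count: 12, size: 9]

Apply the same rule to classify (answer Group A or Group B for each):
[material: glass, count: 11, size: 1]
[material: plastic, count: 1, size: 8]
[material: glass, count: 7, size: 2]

Group A, Group B, Group A

The classifier is using: count ≥ 4 AND size ≤ 3.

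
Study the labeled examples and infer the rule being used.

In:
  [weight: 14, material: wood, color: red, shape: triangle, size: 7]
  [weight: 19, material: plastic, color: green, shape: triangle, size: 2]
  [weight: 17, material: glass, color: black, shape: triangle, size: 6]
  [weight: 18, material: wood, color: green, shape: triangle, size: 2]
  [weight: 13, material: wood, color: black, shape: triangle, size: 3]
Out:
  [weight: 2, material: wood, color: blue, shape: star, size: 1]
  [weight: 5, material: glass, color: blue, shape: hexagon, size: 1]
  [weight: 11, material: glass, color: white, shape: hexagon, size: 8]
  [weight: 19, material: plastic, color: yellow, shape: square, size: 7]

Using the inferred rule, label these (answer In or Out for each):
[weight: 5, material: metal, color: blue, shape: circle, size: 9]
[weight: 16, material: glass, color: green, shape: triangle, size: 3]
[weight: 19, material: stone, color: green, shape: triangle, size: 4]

Out, In, In

Comparing the two groups points to one rule — shape is triangle.
[weight: 5, material: metal, color: blue, shape: circle, size: 9] — shape is circle, hence Out. [weight: 16, material: glass, color: green, shape: triangle, size: 3] — shape is triangle, hence In. [weight: 19, material: stone, color: green, shape: triangle, size: 4] — shape is triangle, hence In.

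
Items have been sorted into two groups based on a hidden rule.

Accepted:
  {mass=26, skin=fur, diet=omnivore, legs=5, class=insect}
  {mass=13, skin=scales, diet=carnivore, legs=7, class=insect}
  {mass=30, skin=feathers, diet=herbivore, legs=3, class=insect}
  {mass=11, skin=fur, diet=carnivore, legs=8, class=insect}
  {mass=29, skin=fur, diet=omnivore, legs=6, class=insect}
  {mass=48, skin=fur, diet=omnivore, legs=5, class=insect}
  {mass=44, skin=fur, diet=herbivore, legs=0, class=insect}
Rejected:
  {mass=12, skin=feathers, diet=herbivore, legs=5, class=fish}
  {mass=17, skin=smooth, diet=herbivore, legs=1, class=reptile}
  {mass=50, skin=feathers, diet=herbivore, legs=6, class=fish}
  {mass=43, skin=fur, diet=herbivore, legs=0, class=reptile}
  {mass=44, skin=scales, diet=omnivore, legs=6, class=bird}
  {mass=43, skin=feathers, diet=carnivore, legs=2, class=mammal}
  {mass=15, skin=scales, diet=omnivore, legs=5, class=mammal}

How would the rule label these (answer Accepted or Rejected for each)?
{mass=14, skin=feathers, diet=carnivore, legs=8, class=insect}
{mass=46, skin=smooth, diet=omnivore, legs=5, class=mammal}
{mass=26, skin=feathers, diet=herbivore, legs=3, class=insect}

One predicate separates the groups cleanly: class is insect.
{mass=14, skin=feathers, diet=carnivore, legs=8, class=insect}: Accepted (class is insect). {mass=46, skin=smooth, diet=omnivore, legs=5, class=mammal}: Rejected (class is mammal). {mass=26, skin=feathers, diet=herbivore, legs=3, class=insect}: Accepted (class is insect).

Accepted, Rejected, Accepted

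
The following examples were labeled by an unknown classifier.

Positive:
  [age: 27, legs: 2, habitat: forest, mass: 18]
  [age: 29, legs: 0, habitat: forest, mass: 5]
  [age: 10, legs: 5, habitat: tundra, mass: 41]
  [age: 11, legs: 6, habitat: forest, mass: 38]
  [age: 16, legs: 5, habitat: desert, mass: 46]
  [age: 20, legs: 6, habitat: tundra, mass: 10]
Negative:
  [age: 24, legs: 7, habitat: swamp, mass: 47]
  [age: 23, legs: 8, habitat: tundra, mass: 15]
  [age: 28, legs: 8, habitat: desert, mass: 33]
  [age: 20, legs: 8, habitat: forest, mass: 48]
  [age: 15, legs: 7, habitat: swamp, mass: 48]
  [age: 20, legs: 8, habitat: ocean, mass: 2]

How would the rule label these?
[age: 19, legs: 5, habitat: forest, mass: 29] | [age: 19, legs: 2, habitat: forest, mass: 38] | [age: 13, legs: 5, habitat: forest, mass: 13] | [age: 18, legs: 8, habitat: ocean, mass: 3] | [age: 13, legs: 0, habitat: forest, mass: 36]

A rule that fits every label: legs ≤ 6 — true of each 'Positive' example, false of each 'Negative' one.
[age: 19, legs: 5, habitat: forest, mass: 29] → legs = 5 → Positive. [age: 19, legs: 2, habitat: forest, mass: 38] → legs = 2 → Positive. [age: 13, legs: 5, habitat: forest, mass: 13] → legs = 5 → Positive. [age: 18, legs: 8, habitat: ocean, mass: 3] → legs = 8 → Negative. [age: 13, legs: 0, habitat: forest, mass: 36] → legs = 0 → Positive.

Positive, Positive, Positive, Negative, Positive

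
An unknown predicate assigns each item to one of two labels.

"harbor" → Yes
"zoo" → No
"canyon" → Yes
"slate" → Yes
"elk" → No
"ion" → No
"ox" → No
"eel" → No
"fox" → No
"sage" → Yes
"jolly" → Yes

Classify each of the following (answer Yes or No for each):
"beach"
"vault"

Rule: length ≥ 4. This holds for each 'Yes' example and fails for each 'No' one.
"beach": Yes (length 5). "vault": Yes (length 5).

Yes, Yes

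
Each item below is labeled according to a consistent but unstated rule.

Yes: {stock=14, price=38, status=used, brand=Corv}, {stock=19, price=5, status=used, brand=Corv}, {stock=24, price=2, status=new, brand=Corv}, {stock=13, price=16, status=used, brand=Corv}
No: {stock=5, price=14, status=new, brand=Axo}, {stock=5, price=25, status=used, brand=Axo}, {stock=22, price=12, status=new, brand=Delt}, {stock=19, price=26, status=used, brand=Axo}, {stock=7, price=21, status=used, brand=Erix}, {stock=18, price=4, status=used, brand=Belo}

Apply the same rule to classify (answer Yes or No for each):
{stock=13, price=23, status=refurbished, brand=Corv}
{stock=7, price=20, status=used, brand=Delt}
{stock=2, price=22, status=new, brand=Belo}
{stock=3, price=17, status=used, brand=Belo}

The classifier is using: brand is Corv.

Yes, No, No, No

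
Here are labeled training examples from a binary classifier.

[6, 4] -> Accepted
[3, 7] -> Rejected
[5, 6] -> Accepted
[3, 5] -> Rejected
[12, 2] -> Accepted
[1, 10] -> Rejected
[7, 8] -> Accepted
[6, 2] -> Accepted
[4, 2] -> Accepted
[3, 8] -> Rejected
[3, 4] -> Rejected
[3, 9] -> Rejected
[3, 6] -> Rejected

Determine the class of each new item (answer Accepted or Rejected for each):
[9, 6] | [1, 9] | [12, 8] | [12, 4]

The classifier is using: first ≥ 4.

Accepted, Rejected, Accepted, Accepted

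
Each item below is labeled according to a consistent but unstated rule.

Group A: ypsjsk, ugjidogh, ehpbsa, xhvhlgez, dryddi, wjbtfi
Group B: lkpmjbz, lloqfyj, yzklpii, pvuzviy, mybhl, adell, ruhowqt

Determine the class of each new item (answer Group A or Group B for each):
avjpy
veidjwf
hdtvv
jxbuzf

The pattern is that an item is 'Group A' exactly when: even length.
avjpy: Group B (length 5). veidjwf: Group B (length 7). hdtvv: Group B (length 5). jxbuzf: Group A (length 6).

Group B, Group B, Group B, Group A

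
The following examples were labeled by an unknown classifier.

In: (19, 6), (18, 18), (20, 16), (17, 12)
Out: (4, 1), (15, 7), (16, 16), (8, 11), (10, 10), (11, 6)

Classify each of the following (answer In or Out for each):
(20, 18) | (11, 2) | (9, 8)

In, Out, Out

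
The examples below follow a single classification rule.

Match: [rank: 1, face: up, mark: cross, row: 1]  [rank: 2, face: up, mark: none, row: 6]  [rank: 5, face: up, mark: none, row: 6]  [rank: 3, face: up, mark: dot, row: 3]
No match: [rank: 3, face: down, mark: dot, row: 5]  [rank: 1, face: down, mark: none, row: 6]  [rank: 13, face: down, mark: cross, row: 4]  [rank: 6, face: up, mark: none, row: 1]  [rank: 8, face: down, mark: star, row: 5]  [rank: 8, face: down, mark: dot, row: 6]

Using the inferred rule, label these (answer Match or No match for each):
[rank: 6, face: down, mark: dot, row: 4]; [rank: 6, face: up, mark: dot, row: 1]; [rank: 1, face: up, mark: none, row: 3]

'Match' ⟺ face is up AND rank ≤ 5.

No match, No match, Match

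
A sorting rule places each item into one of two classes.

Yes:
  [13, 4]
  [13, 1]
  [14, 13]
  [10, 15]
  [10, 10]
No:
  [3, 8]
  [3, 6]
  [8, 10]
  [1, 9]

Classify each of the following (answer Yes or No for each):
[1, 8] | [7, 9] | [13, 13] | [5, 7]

No, No, Yes, No

The pattern is that an item is 'Yes' exactly when: first ≥ 9.
[1, 8]: first 1, doesn't match → No. [7, 9]: first 7, doesn't match → No. [13, 13]: first 13, qualifies → Yes. [5, 7]: first 5, doesn't match → No.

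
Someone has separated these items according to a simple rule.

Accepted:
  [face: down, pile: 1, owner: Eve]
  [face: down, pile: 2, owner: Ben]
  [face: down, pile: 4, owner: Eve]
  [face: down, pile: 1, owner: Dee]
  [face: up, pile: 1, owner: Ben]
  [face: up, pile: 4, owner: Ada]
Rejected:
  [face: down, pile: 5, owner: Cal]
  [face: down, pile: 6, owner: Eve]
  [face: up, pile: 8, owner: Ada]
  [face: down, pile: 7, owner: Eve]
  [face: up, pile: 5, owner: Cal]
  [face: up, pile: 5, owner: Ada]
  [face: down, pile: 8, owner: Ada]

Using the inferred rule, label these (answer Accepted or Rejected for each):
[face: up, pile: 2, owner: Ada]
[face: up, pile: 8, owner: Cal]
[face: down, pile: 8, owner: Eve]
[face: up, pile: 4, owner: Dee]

Accepted, Rejected, Rejected, Accepted

Every 'Accepted' example satisfies: pile ≤ 4. None of the 'Rejected' examples do.
[face: up, pile: 2, owner: Ada]: Accepted (pile = 2). [face: up, pile: 8, owner: Cal]: Rejected (pile = 8). [face: down, pile: 8, owner: Eve]: Rejected (pile = 8). [face: up, pile: 4, owner: Dee]: Accepted (pile = 4).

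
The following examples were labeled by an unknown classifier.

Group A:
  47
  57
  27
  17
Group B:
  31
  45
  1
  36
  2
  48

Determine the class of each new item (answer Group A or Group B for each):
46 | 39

The distinguishing property — ends in digit 7 — holds for all the 'Group A' cases and none of the 'Group B' cases.
Group B: 46, since last digit 6.
Group B: 39, since last digit 9.

Group B, Group B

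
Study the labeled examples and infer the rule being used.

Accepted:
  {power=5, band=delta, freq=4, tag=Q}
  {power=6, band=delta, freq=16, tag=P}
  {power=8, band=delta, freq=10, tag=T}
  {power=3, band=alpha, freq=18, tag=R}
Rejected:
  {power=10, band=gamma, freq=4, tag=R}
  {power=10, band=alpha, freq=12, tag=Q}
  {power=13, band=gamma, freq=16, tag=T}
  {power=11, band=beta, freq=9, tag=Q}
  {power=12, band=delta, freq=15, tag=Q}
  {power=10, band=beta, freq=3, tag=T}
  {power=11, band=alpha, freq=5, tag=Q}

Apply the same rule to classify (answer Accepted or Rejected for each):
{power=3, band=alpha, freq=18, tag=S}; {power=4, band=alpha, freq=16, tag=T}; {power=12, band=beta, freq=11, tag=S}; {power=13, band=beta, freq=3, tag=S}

The simplest hypothesis consistent with all the labels is: power ≤ 8.
{power=3, band=alpha, freq=18, tag=S} → power = 3 → Accepted.
{power=4, band=alpha, freq=16, tag=T} → power = 4 → Accepted.
{power=12, band=beta, freq=11, tag=S} → power = 12 → Rejected.
{power=13, band=beta, freq=3, tag=S} → power = 13 → Rejected.

Accepted, Accepted, Rejected, Rejected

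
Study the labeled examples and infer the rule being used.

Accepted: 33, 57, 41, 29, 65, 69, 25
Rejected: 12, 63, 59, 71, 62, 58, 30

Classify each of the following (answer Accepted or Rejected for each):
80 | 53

A rule that fits every label: ≡ 1 (mod 4) — true of each 'Accepted' example, false of each 'Rejected' one.

Rejected, Accepted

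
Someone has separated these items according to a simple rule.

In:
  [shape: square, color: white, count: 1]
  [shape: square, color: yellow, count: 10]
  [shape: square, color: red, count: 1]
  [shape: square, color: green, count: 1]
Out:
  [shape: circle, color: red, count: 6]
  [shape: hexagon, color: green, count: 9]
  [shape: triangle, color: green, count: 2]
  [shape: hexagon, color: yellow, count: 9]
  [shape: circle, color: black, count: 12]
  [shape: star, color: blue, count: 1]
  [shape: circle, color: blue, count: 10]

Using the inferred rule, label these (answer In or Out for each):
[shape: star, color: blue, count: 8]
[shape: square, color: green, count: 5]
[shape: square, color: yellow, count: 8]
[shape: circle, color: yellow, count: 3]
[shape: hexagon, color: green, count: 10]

Out, In, In, Out, Out

All 'In' examples share one property — shape is square — and every 'Out' example lacks it.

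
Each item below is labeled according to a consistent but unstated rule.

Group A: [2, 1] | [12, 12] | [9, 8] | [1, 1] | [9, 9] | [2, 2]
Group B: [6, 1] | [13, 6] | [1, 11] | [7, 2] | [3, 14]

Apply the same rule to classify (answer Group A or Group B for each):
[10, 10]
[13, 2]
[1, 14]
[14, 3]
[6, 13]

Group A, Group B, Group B, Group B, Group B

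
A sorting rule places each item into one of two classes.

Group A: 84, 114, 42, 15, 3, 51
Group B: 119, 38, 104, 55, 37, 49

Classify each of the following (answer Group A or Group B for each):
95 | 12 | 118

Group B, Group A, Group B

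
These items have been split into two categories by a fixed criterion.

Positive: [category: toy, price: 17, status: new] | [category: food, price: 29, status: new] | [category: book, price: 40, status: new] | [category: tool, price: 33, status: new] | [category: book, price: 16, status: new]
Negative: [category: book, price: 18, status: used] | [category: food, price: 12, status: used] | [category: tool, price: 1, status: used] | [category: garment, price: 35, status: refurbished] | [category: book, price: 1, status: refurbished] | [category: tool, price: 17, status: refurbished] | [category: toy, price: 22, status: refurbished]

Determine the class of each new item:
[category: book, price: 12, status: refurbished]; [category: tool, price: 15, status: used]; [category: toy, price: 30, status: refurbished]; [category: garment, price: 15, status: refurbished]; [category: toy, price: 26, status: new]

Negative, Negative, Negative, Negative, Positive

The pattern is that an item is 'Positive' exactly when: status is new.
[category: book, price: 12, status: refurbished]: status is refurbished — does not fit, so Negative.
[category: tool, price: 15, status: used]: status is used — does not fit, so Negative.
[category: toy, price: 30, status: refurbished]: status is refurbished — does not fit, so Negative.
[category: garment, price: 15, status: refurbished]: status is refurbished — does not fit, so Negative.
[category: toy, price: 26, status: new]: status is new — meets the rule, so Positive.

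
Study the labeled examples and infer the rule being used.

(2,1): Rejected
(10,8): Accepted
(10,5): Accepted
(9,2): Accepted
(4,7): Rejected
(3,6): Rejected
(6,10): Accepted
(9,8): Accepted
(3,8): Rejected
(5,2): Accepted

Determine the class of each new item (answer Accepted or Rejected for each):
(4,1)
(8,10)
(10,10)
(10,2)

The classifier is using: first ≥ 5.
(4,1): first 4, does not satisfy this → Rejected.
(8,10): first 8, fits → Accepted.
(10,10): first 10, fits → Accepted.
(10,2): first 10, fits → Accepted.

Rejected, Accepted, Accepted, Accepted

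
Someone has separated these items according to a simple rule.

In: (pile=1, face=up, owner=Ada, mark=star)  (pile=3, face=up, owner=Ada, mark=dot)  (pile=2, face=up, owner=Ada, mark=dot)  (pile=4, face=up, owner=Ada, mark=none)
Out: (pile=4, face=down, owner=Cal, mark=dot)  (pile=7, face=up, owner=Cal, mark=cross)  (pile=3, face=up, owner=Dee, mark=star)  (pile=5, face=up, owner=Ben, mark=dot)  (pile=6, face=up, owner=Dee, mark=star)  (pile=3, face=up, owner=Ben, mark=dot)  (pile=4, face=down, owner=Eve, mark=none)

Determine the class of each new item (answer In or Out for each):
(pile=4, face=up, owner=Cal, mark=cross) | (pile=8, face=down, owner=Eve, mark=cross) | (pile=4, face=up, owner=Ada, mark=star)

Out, Out, In

The pattern is that an item is 'In' exactly when: owner is Ada.
(pile=4, face=up, owner=Cal, mark=cross) — owner is Cal, hence Out. (pile=8, face=down, owner=Eve, mark=cross) — owner is Eve, hence Out. (pile=4, face=up, owner=Ada, mark=star) — owner is Ada, hence In.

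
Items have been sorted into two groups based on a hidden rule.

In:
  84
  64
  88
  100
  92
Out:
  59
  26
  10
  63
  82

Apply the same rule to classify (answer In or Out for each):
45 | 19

Out, Out

The distinguishing property — multiple of 4 — holds for all the 'In' cases and none of the 'Out' cases.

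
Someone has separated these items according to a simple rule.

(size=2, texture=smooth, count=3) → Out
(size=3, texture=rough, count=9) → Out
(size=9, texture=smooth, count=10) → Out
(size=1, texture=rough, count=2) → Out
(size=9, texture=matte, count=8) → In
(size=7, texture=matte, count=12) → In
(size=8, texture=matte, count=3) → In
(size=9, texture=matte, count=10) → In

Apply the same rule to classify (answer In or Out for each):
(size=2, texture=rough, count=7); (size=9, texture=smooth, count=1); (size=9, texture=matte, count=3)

The common property of the 'In' items is: texture is matte. No 'Out' item has it.
(size=2, texture=rough, count=7): texture is rough — fails the rule, so Out. (size=9, texture=smooth, count=1): texture is smooth — fails the rule, so Out. (size=9, texture=matte, count=3): texture is matte — has this property, so In.

Out, Out, In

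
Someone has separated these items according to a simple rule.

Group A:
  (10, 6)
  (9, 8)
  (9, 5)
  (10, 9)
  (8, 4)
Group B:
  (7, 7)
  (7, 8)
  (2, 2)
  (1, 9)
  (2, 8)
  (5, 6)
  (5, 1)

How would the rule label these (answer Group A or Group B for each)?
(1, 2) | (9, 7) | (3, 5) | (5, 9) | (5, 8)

Group B, Group A, Group B, Group B, Group B

The simplest hypothesis consistent with all the labels is: first ≥ 8.
(1, 2) — first 1, hence Group B.
(9, 7) — first 9, hence Group A.
(3, 5) — first 3, hence Group B.
(5, 9) — first 5, hence Group B.
(5, 8) — first 5, hence Group B.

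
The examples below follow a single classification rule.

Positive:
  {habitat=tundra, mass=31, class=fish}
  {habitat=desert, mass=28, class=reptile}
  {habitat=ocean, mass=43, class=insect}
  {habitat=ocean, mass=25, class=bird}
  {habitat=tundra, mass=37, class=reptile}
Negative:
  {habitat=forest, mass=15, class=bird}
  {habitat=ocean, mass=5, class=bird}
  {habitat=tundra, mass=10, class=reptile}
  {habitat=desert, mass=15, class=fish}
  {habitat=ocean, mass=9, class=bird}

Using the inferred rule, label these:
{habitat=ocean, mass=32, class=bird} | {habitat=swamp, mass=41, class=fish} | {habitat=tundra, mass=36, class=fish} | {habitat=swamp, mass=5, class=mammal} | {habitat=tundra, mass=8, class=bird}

The rule appears to be: mass ≥ 25.
{habitat=ocean, mass=32, class=bird} → mass = 32 → Positive.
{habitat=swamp, mass=41, class=fish} → mass = 41 → Positive.
{habitat=tundra, mass=36, class=fish} → mass = 36 → Positive.
{habitat=swamp, mass=5, class=mammal} → mass = 5 → Negative.
{habitat=tundra, mass=8, class=bird} → mass = 8 → Negative.

Positive, Positive, Positive, Negative, Negative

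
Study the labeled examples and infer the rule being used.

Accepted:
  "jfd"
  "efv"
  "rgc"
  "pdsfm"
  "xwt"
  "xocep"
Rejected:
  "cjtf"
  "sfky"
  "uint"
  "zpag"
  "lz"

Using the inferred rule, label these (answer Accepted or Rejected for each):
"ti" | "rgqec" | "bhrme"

Rejected, Accepted, Accepted

The classifier is using: odd length.
"ti": Rejected (length 2).
"rgqec": Accepted (length 5).
"bhrme": Accepted (length 5).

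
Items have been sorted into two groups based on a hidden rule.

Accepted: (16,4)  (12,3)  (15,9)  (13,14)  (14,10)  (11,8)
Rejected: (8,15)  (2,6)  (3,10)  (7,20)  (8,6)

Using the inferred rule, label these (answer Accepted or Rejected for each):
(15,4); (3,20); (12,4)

Accepted, Rejected, Accepted

Every 'Accepted' example satisfies: first ≥ 9. None of the 'Rejected' examples do.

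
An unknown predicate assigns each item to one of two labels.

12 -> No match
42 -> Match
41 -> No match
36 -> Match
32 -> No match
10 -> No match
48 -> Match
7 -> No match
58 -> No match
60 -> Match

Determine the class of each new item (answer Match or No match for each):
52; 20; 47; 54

The pattern is that an item is 'Match' exactly when: multiple of 3 AND at least 32.
52 → 52 = 3·17 + 1, 52 ≥ 32 → No match. 20 → 20 = 3·6 + 2, 20 < 32 → No match. 47 → 47 = 3·15 + 2, 47 ≥ 32 → No match. 54 → 54 = 3·18, 54 ≥ 32 → Match.

No match, No match, No match, Match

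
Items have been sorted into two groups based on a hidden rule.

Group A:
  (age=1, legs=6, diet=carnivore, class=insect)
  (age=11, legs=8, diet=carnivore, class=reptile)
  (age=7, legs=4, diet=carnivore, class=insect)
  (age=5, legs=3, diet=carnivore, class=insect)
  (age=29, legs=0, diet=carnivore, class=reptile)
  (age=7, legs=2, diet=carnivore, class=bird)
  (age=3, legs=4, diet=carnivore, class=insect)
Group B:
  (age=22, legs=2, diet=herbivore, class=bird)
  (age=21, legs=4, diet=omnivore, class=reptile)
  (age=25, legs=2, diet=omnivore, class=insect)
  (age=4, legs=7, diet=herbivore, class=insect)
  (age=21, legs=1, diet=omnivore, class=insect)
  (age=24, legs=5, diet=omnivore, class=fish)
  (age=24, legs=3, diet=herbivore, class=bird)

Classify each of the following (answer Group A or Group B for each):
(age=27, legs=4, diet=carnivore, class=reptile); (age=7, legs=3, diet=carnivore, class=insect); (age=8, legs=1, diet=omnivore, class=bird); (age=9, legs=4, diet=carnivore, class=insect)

Group A, Group A, Group B, Group A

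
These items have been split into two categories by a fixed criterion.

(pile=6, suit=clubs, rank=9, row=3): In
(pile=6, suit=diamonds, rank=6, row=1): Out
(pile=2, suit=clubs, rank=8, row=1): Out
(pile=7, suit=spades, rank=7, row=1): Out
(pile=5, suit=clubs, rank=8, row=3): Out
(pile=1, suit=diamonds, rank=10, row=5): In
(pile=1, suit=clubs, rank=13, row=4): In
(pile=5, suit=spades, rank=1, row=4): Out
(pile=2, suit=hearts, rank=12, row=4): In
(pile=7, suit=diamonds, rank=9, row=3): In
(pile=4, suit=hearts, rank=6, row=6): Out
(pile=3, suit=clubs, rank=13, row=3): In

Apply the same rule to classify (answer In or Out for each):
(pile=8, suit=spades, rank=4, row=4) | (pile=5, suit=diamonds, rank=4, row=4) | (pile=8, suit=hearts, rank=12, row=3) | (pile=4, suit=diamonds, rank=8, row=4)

Out, Out, In, Out

Rule: rank ≥ 9. This holds for each 'In' example and fails for each 'Out' one.
Out: (pile=8, suit=spades, rank=4, row=4), since rank = 4. Out: (pile=5, suit=diamonds, rank=4, row=4), since rank = 4. In: (pile=8, suit=hearts, rank=12, row=3), since rank = 12. Out: (pile=4, suit=diamonds, rank=8, row=4), since rank = 8.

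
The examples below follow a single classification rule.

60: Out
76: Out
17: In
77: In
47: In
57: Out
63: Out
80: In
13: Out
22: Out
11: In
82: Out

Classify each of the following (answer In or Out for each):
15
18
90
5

Out, Out, Out, In

The classifier is using: ≡ 2 (mod 3).
15: 15 mod 3 = 0 — doesn't match, so Out. 18: 18 mod 3 = 0 — doesn't match, so Out. 90: 90 mod 3 = 0 — doesn't match, so Out. 5: 5 mod 3 = 2 — matches, so In.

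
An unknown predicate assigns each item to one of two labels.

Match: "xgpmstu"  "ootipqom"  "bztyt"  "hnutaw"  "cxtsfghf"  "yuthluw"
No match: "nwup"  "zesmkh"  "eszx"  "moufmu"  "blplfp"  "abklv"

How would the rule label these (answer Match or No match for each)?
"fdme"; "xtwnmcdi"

No match, Match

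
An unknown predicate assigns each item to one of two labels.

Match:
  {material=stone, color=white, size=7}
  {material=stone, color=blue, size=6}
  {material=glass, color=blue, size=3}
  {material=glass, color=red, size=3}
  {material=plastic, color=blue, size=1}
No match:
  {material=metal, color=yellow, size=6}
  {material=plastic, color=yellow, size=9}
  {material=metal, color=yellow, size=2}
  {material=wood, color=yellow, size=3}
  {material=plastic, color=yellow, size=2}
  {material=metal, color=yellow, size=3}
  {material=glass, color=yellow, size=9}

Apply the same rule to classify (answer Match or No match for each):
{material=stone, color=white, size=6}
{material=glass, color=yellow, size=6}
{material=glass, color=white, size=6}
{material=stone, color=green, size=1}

Match, No match, Match, Match

All 'Match' examples share one property — color is not yellow — and every 'No match' example lacks it.
{material=stone, color=white, size=6}: color is white, has this property → Match.
{material=glass, color=yellow, size=6}: color is yellow, fails this test → No match.
{material=glass, color=white, size=6}: color is white, has this property → Match.
{material=stone, color=green, size=1}: color is green, has this property → Match.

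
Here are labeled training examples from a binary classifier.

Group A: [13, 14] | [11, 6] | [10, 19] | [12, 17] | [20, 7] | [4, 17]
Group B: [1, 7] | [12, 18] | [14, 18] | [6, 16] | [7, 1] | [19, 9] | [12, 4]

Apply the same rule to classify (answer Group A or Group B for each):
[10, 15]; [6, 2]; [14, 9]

Group A, Group B, Group A

The simplest hypothesis consistent with all the labels is: sum is odd.
[10, 15]: Group A (10+15 = 25). [6, 2]: Group B (6+2 = 8). [14, 9]: Group A (14+9 = 23).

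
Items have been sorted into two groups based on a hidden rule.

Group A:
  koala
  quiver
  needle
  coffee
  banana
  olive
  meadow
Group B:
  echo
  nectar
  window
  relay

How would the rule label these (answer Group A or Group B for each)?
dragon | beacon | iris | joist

The rule appears to be: has ≥ 3 vowels.
Group B: dragon, since 2 vowels.
Group A: beacon, since 3 vowels.
Group B: iris, since 2 vowels.
Group B: joist, since 2 vowels.

Group B, Group A, Group B, Group B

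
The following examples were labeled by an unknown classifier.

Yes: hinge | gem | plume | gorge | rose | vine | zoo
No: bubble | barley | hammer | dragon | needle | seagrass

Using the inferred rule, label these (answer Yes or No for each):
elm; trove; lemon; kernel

The distinguishing property — length ≤ 5 — holds for all the 'Yes' cases and none of the 'No' cases.
elm: length 3 — qualifies, so Yes.
trove: length 5 — qualifies, so Yes.
lemon: length 5 — qualifies, so Yes.
kernel: length 6 — fails the rule, so No.

Yes, Yes, Yes, No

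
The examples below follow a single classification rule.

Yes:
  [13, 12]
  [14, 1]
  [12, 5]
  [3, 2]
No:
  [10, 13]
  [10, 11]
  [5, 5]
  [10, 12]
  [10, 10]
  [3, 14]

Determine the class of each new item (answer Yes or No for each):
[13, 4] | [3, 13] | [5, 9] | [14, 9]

The classifier is using: first > second.
[13, 4] — 13 > 4, hence Yes. [3, 13] — 3 < 13, hence No. [5, 9] — 5 < 9, hence No. [14, 9] — 14 > 9, hence Yes.

Yes, No, No, Yes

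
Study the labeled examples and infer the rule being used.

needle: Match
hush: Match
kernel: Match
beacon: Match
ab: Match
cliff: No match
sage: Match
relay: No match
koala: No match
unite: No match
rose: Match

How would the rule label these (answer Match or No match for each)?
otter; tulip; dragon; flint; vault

No match, No match, Match, No match, No match

The classifier is using: even length.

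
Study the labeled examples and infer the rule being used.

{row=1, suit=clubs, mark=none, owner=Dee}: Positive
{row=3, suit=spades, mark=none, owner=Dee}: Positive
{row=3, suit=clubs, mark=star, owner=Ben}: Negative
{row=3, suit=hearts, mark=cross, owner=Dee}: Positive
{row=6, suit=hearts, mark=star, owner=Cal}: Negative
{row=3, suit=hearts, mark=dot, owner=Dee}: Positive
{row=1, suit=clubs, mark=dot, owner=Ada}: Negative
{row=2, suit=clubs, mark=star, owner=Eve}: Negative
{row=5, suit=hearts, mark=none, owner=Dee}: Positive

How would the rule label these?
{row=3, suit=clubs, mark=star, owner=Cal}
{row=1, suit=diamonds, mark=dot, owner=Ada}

Negative, Negative

Looking at the examples, the only property every 'Positive' case has and every 'Negative' case lacks is: owner is Dee.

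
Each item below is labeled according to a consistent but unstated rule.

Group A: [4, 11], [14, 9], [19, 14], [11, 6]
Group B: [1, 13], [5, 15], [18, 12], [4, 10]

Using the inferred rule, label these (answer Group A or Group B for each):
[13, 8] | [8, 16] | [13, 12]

Group A, Group B, Group A

A rule that fits every label: sum is odd — true of each 'Group A' example, false of each 'Group B' one.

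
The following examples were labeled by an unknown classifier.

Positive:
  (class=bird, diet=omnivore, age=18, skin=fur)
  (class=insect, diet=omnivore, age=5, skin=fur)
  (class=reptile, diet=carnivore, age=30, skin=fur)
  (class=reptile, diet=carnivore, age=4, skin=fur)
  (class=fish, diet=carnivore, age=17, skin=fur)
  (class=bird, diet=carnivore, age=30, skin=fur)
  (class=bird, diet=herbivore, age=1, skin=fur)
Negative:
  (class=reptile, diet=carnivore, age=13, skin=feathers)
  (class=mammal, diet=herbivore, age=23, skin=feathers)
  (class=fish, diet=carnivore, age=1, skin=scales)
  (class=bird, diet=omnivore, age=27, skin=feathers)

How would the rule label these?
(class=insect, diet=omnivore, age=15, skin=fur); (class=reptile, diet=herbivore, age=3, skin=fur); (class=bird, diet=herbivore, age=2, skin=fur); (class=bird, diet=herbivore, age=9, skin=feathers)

Every 'Positive' example satisfies: skin is fur. None of the 'Negative' examples do.
(class=insect, diet=omnivore, age=15, skin=fur): skin is fur — checks out, so Positive. (class=reptile, diet=herbivore, age=3, skin=fur): skin is fur — checks out, so Positive. (class=bird, diet=herbivore, age=2, skin=fur): skin is fur — checks out, so Positive. (class=bird, diet=herbivore, age=9, skin=feathers): skin is feathers — does not pass, so Negative.

Positive, Positive, Positive, Negative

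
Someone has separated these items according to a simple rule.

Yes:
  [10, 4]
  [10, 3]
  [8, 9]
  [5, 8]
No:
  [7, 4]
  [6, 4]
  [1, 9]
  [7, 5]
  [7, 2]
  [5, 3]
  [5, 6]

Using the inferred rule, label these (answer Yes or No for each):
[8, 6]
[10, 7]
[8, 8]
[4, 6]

Every 'Yes' example satisfies: sum ≥ 13. None of the 'No' examples do.
[8, 6]: Yes (8+6 = 14). [10, 7]: Yes (10+7 = 17). [8, 8]: Yes (8+8 = 16). [4, 6]: No (4+6 = 10).

Yes, Yes, Yes, No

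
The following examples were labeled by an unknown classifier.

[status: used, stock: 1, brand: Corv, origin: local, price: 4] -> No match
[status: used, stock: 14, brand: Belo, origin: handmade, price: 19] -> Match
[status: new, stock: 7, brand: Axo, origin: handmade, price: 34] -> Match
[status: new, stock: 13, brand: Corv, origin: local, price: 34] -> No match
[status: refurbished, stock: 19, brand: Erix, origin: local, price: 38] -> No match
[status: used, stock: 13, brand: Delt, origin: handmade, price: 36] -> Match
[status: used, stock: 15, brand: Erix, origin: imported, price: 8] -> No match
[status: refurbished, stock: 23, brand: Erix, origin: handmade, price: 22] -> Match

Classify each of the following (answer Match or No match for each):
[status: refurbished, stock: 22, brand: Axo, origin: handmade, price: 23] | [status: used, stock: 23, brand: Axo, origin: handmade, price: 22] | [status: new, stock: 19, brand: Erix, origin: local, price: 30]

Match, Match, No match

All 'Match' examples share one property — origin is handmade — and every 'No match' example lacks it.
[status: refurbished, stock: 22, brand: Axo, origin: handmade, price: 23]: Match (origin is handmade).
[status: used, stock: 23, brand: Axo, origin: handmade, price: 22]: Match (origin is handmade).
[status: new, stock: 19, brand: Erix, origin: local, price: 30]: No match (origin is local).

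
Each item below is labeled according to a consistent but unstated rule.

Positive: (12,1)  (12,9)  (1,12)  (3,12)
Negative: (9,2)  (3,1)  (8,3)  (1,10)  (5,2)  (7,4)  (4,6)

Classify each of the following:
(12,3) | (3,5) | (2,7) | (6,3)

Positive, Negative, Negative, Negative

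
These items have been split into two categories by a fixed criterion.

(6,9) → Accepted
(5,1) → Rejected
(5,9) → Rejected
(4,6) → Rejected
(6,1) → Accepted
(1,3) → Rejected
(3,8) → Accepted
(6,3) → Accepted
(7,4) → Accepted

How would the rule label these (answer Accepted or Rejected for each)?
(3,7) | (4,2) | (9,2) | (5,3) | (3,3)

Checking candidate rules against both groups, what survives is: sum is odd.
(3,7): 3+7 = 10, does not satisfy this → Rejected. (4,2): 4+2 = 6, does not satisfy this → Rejected. (9,2): 9+2 = 11, qualifies → Accepted. (5,3): 5+3 = 8, does not satisfy this → Rejected. (3,3): 3+3 = 6, does not satisfy this → Rejected.

Rejected, Rejected, Accepted, Rejected, Rejected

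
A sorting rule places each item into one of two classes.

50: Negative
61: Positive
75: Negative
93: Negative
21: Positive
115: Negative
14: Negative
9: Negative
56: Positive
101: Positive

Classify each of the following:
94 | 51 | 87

Negative, Positive, Negative

The distinguishing property — ≡ 1 (mod 5) — holds for all the 'Positive' cases and none of the 'Negative' cases.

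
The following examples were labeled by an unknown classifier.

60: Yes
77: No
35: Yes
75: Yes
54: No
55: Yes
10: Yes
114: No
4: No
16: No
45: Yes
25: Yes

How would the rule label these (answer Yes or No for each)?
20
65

The common property of the 'Yes' items is: multiple of 5. No 'No' item has it.
20: 20 = 5·4, passes → Yes.
65: 65 = 5·13, passes → Yes.

Yes, Yes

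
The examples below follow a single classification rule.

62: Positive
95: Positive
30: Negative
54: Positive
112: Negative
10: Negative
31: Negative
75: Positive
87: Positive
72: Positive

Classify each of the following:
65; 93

Positive, Positive

A rule that fits every label: digit sum ≥ 5 — true of each 'Positive' example, false of each 'Negative' one.
65: digit sum 6+5 = 11 — qualifies, so Positive. 93: digit sum 9+3 = 12 — qualifies, so Positive.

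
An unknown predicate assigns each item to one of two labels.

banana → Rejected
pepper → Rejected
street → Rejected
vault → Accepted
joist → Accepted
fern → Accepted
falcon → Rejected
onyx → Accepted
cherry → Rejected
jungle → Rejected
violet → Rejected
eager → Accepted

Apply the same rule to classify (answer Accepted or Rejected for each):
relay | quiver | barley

Accepted, Rejected, Rejected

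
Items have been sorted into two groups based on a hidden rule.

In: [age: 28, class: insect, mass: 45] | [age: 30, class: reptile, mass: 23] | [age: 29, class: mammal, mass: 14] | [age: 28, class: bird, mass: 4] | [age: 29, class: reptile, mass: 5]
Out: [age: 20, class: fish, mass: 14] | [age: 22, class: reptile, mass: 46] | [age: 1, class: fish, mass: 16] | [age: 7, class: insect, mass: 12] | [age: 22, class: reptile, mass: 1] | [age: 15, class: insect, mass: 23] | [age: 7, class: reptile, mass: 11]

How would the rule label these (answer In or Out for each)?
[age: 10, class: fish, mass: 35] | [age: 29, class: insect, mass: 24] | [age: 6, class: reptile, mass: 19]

Out, In, Out

The common property of the 'In' items is: age ≥ 28. No 'Out' item has it.
[age: 10, class: fish, mass: 35]: age = 10, does not satisfy this → Out. [age: 29, class: insect, mass: 24]: age = 29, has this property → In. [age: 6, class: reptile, mass: 19]: age = 6, does not satisfy this → Out.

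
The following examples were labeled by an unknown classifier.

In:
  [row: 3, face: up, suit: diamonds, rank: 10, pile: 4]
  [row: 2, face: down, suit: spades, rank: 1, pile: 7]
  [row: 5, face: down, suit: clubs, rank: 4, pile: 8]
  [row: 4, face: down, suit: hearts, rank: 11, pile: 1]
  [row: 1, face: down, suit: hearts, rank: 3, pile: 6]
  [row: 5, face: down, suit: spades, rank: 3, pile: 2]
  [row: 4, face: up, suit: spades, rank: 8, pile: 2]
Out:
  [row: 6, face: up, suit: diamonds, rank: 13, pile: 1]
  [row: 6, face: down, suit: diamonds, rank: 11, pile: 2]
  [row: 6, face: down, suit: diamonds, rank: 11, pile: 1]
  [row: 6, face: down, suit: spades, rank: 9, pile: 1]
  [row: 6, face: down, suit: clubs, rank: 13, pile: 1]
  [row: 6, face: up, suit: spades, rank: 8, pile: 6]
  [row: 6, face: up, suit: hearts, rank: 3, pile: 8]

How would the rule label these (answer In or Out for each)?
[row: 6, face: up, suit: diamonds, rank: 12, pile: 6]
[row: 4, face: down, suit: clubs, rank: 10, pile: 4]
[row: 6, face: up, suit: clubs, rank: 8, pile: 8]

Out, In, Out

Every 'In' example satisfies: row ≤ 5. None of the 'Out' examples do.
[row: 6, face: up, suit: diamonds, rank: 12, pile: 6]: row = 6 — does not satisfy this, so Out. [row: 4, face: down, suit: clubs, rank: 10, pile: 4]: row = 4 — qualifies, so In. [row: 6, face: up, suit: clubs, rank: 8, pile: 8]: row = 6 — does not satisfy this, so Out.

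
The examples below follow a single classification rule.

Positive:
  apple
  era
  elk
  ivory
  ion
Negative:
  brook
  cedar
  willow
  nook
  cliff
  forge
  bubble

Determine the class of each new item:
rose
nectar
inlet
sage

Negative, Negative, Positive, Negative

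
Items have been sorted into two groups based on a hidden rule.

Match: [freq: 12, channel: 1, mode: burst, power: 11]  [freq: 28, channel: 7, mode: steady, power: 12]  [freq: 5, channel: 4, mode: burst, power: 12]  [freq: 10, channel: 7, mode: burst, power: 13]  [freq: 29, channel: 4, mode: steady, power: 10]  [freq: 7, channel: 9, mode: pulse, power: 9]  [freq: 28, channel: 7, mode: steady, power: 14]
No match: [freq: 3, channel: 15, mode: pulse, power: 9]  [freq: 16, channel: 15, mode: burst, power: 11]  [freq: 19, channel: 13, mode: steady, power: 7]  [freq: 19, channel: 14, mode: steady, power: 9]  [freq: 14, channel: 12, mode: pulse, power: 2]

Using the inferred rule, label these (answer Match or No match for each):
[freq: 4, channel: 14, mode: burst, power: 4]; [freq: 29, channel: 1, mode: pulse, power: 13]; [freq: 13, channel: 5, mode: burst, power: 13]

'Match' ⟺ channel ≤ 9.
[freq: 4, channel: 14, mode: burst, power: 4]: No match (channel = 14).
[freq: 29, channel: 1, mode: pulse, power: 13]: Match (channel = 1).
[freq: 13, channel: 5, mode: burst, power: 13]: Match (channel = 5).

No match, Match, Match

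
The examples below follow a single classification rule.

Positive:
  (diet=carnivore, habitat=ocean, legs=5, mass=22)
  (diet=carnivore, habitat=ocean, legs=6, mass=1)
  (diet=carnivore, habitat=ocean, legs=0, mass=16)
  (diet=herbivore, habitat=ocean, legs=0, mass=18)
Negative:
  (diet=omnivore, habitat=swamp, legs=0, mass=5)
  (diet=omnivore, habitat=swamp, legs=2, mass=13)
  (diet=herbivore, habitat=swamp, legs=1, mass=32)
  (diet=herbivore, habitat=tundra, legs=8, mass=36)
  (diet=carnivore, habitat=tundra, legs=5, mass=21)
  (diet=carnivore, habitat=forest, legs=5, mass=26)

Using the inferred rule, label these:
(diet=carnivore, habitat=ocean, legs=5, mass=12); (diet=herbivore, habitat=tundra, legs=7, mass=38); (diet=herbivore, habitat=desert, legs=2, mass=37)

Positive, Negative, Negative

The pattern is that an item is 'Positive' exactly when: habitat is ocean.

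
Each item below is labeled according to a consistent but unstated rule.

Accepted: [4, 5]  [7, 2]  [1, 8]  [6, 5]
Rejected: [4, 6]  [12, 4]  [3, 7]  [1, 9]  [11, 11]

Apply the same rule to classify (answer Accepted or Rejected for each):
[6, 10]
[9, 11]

The simplest hypothesis consistent with all the labels is: sum is odd.
[6, 10]: 6+10 = 16 — doesn't qualify, so Rejected.
[9, 11]: 9+11 = 20 — doesn't qualify, so Rejected.

Rejected, Rejected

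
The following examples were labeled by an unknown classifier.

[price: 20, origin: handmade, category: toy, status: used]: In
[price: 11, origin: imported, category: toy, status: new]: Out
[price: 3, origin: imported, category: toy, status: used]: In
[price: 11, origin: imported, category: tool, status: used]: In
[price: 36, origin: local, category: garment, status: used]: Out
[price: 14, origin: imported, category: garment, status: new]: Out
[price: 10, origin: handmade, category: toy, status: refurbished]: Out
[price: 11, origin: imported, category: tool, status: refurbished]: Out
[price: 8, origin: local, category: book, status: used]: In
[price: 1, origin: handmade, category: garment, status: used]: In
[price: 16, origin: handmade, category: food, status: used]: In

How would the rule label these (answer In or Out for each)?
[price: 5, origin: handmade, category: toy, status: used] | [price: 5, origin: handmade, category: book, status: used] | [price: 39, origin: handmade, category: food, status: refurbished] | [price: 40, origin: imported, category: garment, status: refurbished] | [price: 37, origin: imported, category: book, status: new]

In, In, Out, Out, Out

The common property of the 'In' items is: status is used AND price ≤ 20. No 'Out' item has it.
[price: 5, origin: handmade, category: toy, status: used]: In (status is used, price = 5).
[price: 5, origin: handmade, category: book, status: used]: In (status is used, price = 5).
[price: 39, origin: handmade, category: food, status: refurbished]: Out (status is refurbished, price = 39).
[price: 40, origin: imported, category: garment, status: refurbished]: Out (status is refurbished, price = 40).
[price: 37, origin: imported, category: book, status: new]: Out (status is new, price = 37).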